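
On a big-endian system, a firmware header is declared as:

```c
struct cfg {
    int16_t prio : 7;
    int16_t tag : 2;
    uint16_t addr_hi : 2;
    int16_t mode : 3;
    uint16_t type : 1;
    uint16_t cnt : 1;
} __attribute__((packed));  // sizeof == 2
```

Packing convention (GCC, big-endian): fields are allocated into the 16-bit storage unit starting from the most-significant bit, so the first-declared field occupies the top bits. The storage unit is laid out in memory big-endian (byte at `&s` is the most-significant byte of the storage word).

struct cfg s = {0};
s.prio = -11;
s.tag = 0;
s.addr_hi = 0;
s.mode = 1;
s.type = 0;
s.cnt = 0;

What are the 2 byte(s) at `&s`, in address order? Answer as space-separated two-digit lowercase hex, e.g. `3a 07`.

ea 04

prio (7b) val=-11 bits=0x75 at bit 9: 0xea00
tag (2b) val=0 bits=0x0 at bit 7: 0xea00
addr_hi (2b) val=0 bits=0x0 at bit 5: 0xea00
mode (3b) val=1 bits=0x1 at bit 2: 0xea04
type (1b) val=0 bits=0x0 at bit 1: 0xea04
cnt (1b) val=0 bits=0x0 at bit 0: 0xea04
word = 0xea04 → big-endian bytes:
  [0]=0xea  [1]=0x04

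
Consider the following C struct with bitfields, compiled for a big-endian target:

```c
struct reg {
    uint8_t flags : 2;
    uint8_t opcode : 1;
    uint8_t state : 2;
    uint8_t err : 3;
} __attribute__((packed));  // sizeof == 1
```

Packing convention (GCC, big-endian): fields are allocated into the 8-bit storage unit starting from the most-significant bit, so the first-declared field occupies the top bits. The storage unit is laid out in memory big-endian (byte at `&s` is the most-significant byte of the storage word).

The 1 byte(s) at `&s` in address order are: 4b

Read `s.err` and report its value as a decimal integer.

[0]=0x4b (big-endian) → word 0x4b
flags [6+:2] = (word>>6) & 0x3 = 1
opcode [5+:1] = (word>>5) & 0x1 = 0
state [3+:2] = (word>>3) & 0x3 = 1
err [0+:3] = (word>>0) & 0x7 = 3  ←

3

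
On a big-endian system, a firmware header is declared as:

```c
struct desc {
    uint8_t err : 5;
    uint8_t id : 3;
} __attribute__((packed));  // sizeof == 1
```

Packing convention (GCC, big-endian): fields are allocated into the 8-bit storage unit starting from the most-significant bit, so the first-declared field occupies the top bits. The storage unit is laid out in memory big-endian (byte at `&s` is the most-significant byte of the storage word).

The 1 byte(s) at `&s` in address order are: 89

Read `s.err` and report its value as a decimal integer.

17

[0]=0x89 (big-endian) → word 0x89
err [3+:5] = (word>>3) & 0x1f = 17  ←
id [0+:3] = (word>>0) & 0x7 = 1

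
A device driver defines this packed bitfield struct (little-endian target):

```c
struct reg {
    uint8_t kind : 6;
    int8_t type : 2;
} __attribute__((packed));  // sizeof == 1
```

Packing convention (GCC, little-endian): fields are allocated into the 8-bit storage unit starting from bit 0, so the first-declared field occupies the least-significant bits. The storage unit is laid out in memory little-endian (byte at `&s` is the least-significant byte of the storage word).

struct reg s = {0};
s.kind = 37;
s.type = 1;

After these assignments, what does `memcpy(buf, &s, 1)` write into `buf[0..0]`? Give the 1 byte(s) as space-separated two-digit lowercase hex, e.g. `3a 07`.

65

[0+:6] kind=37 & 0x3f = 0x25; word=0x25
[6+:2] type=1 & 0x3 = 0x1; word=0x65
word = 0x65 → little-endian bytes:
  [0]=0x65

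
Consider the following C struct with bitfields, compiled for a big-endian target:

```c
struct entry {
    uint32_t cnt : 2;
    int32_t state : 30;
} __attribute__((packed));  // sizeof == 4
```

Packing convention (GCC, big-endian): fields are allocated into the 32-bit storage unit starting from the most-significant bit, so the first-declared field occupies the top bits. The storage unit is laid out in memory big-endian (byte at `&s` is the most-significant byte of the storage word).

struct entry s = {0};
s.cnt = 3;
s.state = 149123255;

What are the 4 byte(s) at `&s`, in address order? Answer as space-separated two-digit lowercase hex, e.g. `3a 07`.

c8 e3 70 b7

cnt:2 = 3 → 0x3 << 30 → word 0xc0000000
state:30 = 149123255 → 0x8e370b7 << 0 → word 0xc8e370b7
word = 0xc8e370b7 → big-endian bytes:
  [0]=0xc8  [1]=0xe3  [2]=0x70  [3]=0xb7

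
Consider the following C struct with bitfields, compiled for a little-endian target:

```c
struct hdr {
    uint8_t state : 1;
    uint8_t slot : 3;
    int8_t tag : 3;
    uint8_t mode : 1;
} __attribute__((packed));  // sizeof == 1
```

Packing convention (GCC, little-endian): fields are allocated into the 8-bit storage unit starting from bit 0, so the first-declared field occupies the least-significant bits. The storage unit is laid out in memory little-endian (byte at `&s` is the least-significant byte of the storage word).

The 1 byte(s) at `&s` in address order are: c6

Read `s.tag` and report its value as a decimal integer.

-4

[0]=0xc6 (little-endian) → word 0xc6
state:1 @ bit 0 → (0xc6>>0)&0x1 = 0x0
slot:3 @ bit 1 → (0xc6>>1)&0x7 = 0x3
tag:3 @ bit 4 → (0xc6>>4)&0x7 = 0x4  ←
mode:1 @ bit 7 → (0xc6>>7)&0x1 = 0x1
tag signed 3b, MSB=1: 4 - 8 = -4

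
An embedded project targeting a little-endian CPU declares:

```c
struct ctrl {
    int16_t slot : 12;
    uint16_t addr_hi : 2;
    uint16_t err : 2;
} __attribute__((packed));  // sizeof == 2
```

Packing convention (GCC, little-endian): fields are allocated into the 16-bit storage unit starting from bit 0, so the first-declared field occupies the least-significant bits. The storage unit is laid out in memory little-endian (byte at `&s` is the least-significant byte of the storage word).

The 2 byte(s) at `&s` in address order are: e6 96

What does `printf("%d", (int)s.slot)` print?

1766

[0]=0xe6 [1]=0x96 (little-endian) → word 0x96e6
slot:12 @ bit 0 → (0x96e6>>0)&0xfff = 0x6e6  ←
addr_hi:2 @ bit 12 → (0x96e6>>12)&0x3 = 0x1
err:2 @ bit 14 → (0x96e6>>14)&0x3 = 0x2
slot signed 12b, MSB=0: value = 1766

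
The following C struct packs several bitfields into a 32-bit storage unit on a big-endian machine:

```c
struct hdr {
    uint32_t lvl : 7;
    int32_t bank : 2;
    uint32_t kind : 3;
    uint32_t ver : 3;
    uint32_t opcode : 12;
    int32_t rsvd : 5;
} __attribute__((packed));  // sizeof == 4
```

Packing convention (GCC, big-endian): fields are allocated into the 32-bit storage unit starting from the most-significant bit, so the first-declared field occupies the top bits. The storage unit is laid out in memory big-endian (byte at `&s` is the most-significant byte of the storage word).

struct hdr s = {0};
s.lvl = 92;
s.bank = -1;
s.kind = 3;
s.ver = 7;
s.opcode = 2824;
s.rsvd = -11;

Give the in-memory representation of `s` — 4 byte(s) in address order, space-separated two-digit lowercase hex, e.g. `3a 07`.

lvl:7 = 92 → 0x5c << 25 → word 0xb8000000
bank:2 = -1 → 0x3 << 23 → word 0xb9800000
kind:3 = 3 → 0x3 << 20 → word 0xb9b00000
ver:3 = 7 → 0x7 << 17 → word 0xb9be0000
opcode:12 = 2824 → 0xb08 << 5 → word 0xb9bf6100
rsvd:5 = -11 → 0x15 << 0 → word 0xb9bf6115
word = 0xb9bf6115 → big-endian bytes:
  [0]=0xb9  [1]=0xbf  [2]=0x61  [3]=0x15

b9 bf 61 15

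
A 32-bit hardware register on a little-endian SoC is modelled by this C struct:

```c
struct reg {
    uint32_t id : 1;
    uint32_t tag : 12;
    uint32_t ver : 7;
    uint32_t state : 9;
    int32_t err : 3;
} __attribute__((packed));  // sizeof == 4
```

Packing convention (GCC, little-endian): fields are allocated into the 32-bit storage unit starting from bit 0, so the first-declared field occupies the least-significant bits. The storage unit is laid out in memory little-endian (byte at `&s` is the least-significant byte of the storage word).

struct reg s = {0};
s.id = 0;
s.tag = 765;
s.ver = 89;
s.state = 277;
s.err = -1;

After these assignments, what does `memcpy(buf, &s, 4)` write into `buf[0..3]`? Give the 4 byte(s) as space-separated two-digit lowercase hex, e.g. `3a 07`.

fa 25 5b f1

id (1b) val=0 bits=0x0 at bit 0: 0x00000000
tag (12b) val=765 bits=0x2fd at bit 1: 0x000005fa
ver (7b) val=89 bits=0x59 at bit 13: 0x000b25fa
state (9b) val=277 bits=0x115 at bit 20: 0x115b25fa
err (3b) val=-1 bits=0x7 at bit 29: 0xf15b25fa
word = 0xf15b25fa → little-endian bytes:
  [0]=0xfa  [1]=0x25  [2]=0x5b  [3]=0xf1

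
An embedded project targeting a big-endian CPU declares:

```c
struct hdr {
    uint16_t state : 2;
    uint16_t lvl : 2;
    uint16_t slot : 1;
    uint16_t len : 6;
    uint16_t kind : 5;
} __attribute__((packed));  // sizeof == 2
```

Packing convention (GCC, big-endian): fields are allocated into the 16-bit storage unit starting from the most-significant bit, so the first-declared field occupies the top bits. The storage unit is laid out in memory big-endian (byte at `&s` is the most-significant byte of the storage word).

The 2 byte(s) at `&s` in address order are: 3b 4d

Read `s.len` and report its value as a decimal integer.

[0]=0x3b [1]=0x4d (big-endian) → word 0x3b4d
state [14+:2] = (word>>14) & 0x3 = 0
lvl [12+:2] = (word>>12) & 0x3 = 3
slot [11+:1] = (word>>11) & 0x1 = 1
len [5+:6] = (word>>5) & 0x3f = 26  ←
kind [0+:5] = (word>>0) & 0x1f = 13

26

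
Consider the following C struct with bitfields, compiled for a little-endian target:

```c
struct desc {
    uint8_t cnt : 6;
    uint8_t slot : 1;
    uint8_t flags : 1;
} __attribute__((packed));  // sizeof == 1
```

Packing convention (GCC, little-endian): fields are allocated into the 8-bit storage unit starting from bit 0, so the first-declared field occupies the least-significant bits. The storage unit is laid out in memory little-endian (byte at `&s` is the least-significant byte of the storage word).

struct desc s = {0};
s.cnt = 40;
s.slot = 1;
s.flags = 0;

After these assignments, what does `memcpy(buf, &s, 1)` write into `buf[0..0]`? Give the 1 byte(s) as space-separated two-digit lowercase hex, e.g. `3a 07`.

68

cnt (6b) val=40 bits=0x28 at bit 0: 0x28
slot (1b) val=1 bits=0x1 at bit 6: 0x68
flags (1b) val=0 bits=0x0 at bit 7: 0x68
word = 0x68 → little-endian bytes:
  [0]=0x68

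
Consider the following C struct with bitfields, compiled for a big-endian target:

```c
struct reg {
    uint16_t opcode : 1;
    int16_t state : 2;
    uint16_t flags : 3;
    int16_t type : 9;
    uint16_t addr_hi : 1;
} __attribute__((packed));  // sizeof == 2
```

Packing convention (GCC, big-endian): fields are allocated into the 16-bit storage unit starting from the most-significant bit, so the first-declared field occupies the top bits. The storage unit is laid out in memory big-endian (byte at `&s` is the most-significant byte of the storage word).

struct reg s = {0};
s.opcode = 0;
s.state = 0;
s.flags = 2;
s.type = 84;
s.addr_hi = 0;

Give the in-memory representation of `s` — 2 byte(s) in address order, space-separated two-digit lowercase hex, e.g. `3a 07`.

opcode:1 = 0 → 0x0 << 15 → word 0x0000
state:2 = 0 → 0x0 << 13 → word 0x0000
flags:3 = 2 → 0x2 << 10 → word 0x0800
type:9 = 84 → 0x54 << 1 → word 0x08a8
addr_hi:1 = 0 → 0x0 << 0 → word 0x08a8
word = 0x08a8 → big-endian bytes:
  [0]=0x08  [1]=0xa8

08 a8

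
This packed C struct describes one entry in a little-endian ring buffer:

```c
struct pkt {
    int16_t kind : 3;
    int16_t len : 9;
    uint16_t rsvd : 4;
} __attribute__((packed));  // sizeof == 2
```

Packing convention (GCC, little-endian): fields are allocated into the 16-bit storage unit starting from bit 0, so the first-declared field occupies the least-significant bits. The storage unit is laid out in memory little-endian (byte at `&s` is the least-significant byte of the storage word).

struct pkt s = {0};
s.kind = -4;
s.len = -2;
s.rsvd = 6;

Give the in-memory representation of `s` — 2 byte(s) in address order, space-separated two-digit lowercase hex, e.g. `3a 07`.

kind (3b) val=-4 bits=0x4 at bit 0: 0x0004
len (9b) val=-2 bits=0x1fe at bit 3: 0x0ff4
rsvd (4b) val=6 bits=0x6 at bit 12: 0x6ff4
word = 0x6ff4 → little-endian bytes:
  [0]=0xf4  [1]=0x6f

f4 6f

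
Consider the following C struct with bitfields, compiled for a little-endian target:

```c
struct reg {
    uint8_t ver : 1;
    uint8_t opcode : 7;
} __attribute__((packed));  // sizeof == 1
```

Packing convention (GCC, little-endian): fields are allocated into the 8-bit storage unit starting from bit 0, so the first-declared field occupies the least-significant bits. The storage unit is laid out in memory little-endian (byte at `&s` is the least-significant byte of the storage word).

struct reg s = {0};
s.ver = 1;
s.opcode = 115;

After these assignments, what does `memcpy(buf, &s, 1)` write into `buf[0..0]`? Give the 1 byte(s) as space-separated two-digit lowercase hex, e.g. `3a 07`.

e7

[0+:1] ver=1 & 0x1 = 0x1; word=0x01
[1+:7] opcode=115 & 0x7f = 0x73; word=0xe7
word = 0xe7 → little-endian bytes:
  [0]=0xe7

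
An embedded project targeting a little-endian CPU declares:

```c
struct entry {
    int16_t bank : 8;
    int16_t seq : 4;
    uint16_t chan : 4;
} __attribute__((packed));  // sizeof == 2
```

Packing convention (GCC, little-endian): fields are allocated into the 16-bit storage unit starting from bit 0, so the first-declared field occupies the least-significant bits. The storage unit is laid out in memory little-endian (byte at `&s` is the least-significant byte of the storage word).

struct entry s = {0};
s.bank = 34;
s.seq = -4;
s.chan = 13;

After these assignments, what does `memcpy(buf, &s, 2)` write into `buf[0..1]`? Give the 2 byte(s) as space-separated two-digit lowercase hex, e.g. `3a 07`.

bank:8 = 34 → 0x22 << 0 → word 0x0022
seq:4 = -4 → 0xc << 8 → word 0x0c22
chan:4 = 13 → 0xd << 12 → word 0xdc22
word = 0xdc22 → little-endian bytes:
  [0]=0x22  [1]=0xdc

22 dc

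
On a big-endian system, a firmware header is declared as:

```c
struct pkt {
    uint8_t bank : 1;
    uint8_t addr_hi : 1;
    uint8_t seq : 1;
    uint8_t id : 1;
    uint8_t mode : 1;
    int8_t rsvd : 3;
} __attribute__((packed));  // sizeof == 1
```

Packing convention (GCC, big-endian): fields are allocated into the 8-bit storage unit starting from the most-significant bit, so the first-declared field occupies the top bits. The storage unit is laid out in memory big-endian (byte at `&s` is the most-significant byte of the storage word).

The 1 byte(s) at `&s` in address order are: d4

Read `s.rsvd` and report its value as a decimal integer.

[0]=0xd4 (big-endian) → word 0xd4
bank:1 @ bit 7 → (0xd4>>7)&0x1 = 0x1
addr_hi:1 @ bit 6 → (0xd4>>6)&0x1 = 0x1
seq:1 @ bit 5 → (0xd4>>5)&0x1 = 0x0
id:1 @ bit 4 → (0xd4>>4)&0x1 = 0x1
mode:1 @ bit 3 → (0xd4>>3)&0x1 = 0x0
rsvd:3 @ bit 0 → (0xd4>>0)&0x7 = 0x4  ←
rsvd signed 3b, MSB=1: 4 - 8 = -4

-4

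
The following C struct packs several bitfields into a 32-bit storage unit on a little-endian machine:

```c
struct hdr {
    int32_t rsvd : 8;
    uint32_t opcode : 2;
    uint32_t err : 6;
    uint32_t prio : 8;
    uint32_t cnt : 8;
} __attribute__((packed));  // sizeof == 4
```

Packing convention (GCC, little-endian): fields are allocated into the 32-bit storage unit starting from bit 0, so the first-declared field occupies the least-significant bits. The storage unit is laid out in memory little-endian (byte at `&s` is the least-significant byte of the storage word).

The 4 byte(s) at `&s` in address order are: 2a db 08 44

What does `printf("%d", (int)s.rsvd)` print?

[0]=0x2a [1]=0xdb [2]=0x08 [3]=0x44 (little-endian) → word 0x4408db2a
rsvd:8 @ bit 0 → (0x4408db2a>>0)&0xff = 0x2a  ←
opcode:2 @ bit 8 → (0x4408db2a>>8)&0x3 = 0x3
err:6 @ bit 10 → (0x4408db2a>>10)&0x3f = 0x36
prio:8 @ bit 16 → (0x4408db2a>>16)&0xff = 0x8
cnt:8 @ bit 24 → (0x4408db2a>>24)&0xff = 0x44
rsvd signed 8b, MSB=0: value = 42

42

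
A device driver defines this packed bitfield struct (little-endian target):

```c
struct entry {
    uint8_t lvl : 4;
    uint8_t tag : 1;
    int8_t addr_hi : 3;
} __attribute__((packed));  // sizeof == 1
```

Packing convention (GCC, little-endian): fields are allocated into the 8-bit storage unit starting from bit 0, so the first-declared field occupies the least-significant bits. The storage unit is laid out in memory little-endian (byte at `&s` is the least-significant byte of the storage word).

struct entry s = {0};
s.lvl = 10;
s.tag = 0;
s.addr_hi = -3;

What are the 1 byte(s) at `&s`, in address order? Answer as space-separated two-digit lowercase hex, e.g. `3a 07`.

lvl (4b) val=10 bits=0xa at bit 0: 0x0a
tag (1b) val=0 bits=0x0 at bit 4: 0x0a
addr_hi (3b) val=-3 bits=0x5 at bit 5: 0xaa
word = 0xaa → little-endian bytes:
  [0]=0xaa

aa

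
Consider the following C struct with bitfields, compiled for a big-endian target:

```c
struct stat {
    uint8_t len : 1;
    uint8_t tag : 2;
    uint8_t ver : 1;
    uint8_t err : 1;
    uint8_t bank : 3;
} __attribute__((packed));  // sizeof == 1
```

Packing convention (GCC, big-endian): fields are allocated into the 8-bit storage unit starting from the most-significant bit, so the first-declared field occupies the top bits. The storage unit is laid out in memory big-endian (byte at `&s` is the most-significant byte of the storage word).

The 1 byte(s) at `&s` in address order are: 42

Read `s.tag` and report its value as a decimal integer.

[0]=0x42 (big-endian) → word 0x42
len:1 @ bit 7 → (0x42>>7)&0x1 = 0x0
tag:2 @ bit 5 → (0x42>>5)&0x3 = 0x2  ←
ver:1 @ bit 4 → (0x42>>4)&0x1 = 0x0
err:1 @ bit 3 → (0x42>>3)&0x1 = 0x0
bank:3 @ bit 0 → (0x42>>0)&0x7 = 0x2

2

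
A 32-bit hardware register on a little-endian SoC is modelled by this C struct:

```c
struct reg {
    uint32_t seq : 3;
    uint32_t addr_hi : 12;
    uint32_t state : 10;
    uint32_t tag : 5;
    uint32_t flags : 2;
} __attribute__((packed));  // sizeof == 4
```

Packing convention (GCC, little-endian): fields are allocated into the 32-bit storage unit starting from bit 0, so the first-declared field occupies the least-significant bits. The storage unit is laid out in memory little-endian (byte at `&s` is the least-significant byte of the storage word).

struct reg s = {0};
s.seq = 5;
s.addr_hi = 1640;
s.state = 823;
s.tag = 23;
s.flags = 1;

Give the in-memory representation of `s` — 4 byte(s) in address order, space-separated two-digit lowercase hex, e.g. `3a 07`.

[0+:3] seq=5 & 0x7 = 0x5; word=0x00000005
[3+:12] addr_hi=1640 & 0xfff = 0x668; word=0x00003345
[15+:10] state=823 & 0x3ff = 0x337; word=0x019bb345
[25+:5] tag=23 & 0x1f = 0x17; word=0x2f9bb345
[30+:2] flags=1 & 0x3 = 0x1; word=0x6f9bb345
word = 0x6f9bb345 → little-endian bytes:
  [0]=0x45  [1]=0xb3  [2]=0x9b  [3]=0x6f

45 b3 9b 6f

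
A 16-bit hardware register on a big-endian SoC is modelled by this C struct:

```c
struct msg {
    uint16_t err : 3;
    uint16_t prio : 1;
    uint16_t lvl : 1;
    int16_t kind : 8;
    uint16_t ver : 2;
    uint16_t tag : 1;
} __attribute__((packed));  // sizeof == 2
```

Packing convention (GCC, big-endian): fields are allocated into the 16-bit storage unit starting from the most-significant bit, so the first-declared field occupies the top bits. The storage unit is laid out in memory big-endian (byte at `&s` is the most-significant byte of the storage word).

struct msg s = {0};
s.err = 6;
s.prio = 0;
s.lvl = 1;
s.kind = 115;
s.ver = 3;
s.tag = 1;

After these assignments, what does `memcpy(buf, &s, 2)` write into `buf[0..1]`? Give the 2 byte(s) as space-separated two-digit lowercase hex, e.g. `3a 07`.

err (3b) val=6 bits=0x6 at bit 13: 0xc000
prio (1b) val=0 bits=0x0 at bit 12: 0xc000
lvl (1b) val=1 bits=0x1 at bit 11: 0xc800
kind (8b) val=115 bits=0x73 at bit 3: 0xcb98
ver (2b) val=3 bits=0x3 at bit 1: 0xcb9e
tag (1b) val=1 bits=0x1 at bit 0: 0xcb9f
word = 0xcb9f → big-endian bytes:
  [0]=0xcb  [1]=0x9f

cb 9f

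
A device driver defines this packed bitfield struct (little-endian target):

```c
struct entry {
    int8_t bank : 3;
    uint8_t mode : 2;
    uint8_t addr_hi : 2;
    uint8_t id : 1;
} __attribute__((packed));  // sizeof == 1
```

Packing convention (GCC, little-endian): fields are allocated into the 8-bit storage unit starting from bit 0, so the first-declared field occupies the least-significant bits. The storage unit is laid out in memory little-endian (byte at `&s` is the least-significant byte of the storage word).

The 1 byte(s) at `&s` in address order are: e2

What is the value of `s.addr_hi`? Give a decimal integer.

[0]=0xe2 (little-endian) → word 0xe2
bank:3 @ bit 0 → (0xe2>>0)&0x7 = 0x2
mode:2 @ bit 3 → (0xe2>>3)&0x3 = 0x0
addr_hi:2 @ bit 5 → (0xe2>>5)&0x3 = 0x3  ←
id:1 @ bit 7 → (0xe2>>7)&0x1 = 0x1

3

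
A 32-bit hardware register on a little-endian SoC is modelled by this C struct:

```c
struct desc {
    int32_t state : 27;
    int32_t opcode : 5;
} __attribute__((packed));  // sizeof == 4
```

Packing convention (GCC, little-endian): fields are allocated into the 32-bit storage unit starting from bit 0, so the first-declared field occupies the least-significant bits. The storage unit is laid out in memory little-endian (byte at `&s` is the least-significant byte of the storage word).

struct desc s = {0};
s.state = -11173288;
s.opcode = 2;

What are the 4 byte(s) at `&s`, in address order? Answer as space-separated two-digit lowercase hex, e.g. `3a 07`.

state:27 = -11173288 → 0x7558258 << 0 → word 0x07558258
opcode:5 = 2 → 0x2 << 27 → word 0x17558258
word = 0x17558258 → little-endian bytes:
  [0]=0x58  [1]=0x82  [2]=0x55  [3]=0x17

58 82 55 17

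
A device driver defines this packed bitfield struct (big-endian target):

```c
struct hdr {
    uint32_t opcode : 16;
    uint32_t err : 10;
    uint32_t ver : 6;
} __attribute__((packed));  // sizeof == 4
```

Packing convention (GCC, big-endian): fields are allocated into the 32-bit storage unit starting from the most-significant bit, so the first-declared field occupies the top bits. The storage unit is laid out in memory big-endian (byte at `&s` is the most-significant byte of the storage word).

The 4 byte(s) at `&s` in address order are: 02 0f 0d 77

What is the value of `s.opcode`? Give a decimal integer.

[0]=0x02 [1]=0x0f [2]=0x0d [3]=0x77 (big-endian) → word 0x020f0d77
opcode [16+:16] = (word>>16) & 0xffff = 527  ←
err [6+:10] = (word>>6) & 0x3ff = 53
ver [0+:6] = (word>>0) & 0x3f = 55

527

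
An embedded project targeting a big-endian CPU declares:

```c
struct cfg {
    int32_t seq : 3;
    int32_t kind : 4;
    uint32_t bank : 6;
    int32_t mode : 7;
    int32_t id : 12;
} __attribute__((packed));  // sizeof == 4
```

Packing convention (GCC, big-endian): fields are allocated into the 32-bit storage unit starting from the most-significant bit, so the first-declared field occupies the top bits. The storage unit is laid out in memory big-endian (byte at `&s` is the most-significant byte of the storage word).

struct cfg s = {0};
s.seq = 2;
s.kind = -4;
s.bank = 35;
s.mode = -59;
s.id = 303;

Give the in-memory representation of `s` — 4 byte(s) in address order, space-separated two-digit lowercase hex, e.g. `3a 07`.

[29+:3] seq=2 & 0x7 = 0x2; word=0x40000000
[25+:4] kind=-4 & 0xf = 0xc; word=0x58000000
[19+:6] bank=35 & 0x3f = 0x23; word=0x59180000
[12+:7] mode=-59 & 0x7f = 0x45; word=0x591c5000
[0+:12] id=303 & 0xfff = 0x12f; word=0x591c512f
word = 0x591c512f → big-endian bytes:
  [0]=0x59  [1]=0x1c  [2]=0x51  [3]=0x2f

59 1c 51 2f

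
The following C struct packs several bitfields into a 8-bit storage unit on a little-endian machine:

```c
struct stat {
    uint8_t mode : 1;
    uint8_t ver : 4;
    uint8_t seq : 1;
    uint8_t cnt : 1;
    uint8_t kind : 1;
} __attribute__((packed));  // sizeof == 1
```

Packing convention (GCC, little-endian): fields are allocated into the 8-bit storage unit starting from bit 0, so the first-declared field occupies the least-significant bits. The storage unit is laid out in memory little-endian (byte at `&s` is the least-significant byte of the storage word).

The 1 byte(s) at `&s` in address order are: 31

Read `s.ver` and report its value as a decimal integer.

[0]=0x31 (little-endian) → word 0x31
mode [0+:1] = (word>>0) & 0x1 = 1
ver [1+:4] = (word>>1) & 0xf = 8  ←
seq [5+:1] = (word>>5) & 0x1 = 1
cnt [6+:1] = (word>>6) & 0x1 = 0
kind [7+:1] = (word>>7) & 0x1 = 0

8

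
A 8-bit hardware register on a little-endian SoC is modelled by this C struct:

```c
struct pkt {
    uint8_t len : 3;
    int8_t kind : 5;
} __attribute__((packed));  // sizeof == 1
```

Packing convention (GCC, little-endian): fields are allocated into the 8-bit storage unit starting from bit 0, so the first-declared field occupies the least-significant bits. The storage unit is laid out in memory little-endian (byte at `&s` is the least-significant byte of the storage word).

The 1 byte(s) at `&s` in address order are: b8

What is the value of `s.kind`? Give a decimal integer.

-9

[0]=0xb8 (little-endian) → word 0xb8
len [0+:3] = (word>>0) & 0x7 = 0
kind [3+:5] = (word>>3) & 0x1f = 23  ←
kind signed 5b, MSB=1: 23 - 32 = -9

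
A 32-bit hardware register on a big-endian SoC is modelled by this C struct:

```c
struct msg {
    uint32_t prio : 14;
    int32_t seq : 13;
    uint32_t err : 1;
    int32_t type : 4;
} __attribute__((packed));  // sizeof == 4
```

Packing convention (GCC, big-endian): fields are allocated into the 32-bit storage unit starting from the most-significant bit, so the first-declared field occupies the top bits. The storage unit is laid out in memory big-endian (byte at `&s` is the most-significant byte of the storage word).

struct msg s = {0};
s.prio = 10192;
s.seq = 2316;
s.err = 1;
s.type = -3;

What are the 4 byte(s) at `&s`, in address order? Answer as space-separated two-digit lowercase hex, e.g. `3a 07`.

9f 41 21 9d

prio:14 = 10192 → 0x27d0 << 18 → word 0x9f400000
seq:13 = 2316 → 0x90c << 5 → word 0x9f412180
err:1 = 1 → 0x1 << 4 → word 0x9f412190
type:4 = -3 → 0xd << 0 → word 0x9f41219d
word = 0x9f41219d → big-endian bytes:
  [0]=0x9f  [1]=0x41  [2]=0x21  [3]=0x9d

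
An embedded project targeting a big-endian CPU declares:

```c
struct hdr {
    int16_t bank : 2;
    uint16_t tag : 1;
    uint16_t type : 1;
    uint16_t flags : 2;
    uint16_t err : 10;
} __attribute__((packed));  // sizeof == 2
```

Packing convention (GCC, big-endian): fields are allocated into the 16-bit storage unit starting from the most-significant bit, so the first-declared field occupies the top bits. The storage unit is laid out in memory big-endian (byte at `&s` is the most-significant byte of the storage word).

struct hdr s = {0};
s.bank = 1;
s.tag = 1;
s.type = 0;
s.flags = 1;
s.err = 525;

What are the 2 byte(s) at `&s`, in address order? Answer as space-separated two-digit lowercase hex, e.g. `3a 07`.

66 0d

bank:2 = 1 → 0x1 << 14 → word 0x4000
tag:1 = 1 → 0x1 << 13 → word 0x6000
type:1 = 0 → 0x0 << 12 → word 0x6000
flags:2 = 1 → 0x1 << 10 → word 0x6400
err:10 = 525 → 0x20d << 0 → word 0x660d
word = 0x660d → big-endian bytes:
  [0]=0x66  [1]=0x0d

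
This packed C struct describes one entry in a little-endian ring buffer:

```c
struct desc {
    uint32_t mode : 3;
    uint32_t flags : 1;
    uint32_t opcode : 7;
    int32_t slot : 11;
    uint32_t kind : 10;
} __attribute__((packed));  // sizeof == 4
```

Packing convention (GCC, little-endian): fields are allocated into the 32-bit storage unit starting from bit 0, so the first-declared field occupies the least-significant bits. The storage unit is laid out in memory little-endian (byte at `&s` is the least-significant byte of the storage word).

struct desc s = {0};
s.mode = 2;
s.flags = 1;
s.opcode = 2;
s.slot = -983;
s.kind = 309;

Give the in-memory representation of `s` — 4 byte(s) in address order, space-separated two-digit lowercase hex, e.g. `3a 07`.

[0+:3] mode=2 & 0x7 = 0x2; word=0x00000002
[3+:1] flags=1 & 0x1 = 0x1; word=0x0000000a
[4+:7] opcode=2 & 0x7f = 0x2; word=0x0000002a
[11+:11] slot=-983 & 0x7ff = 0x429; word=0x0021482a
[22+:10] kind=309 & 0x3ff = 0x135; word=0x4d61482a
word = 0x4d61482a → little-endian bytes:
  [0]=0x2a  [1]=0x48  [2]=0x61  [3]=0x4d

2a 48 61 4d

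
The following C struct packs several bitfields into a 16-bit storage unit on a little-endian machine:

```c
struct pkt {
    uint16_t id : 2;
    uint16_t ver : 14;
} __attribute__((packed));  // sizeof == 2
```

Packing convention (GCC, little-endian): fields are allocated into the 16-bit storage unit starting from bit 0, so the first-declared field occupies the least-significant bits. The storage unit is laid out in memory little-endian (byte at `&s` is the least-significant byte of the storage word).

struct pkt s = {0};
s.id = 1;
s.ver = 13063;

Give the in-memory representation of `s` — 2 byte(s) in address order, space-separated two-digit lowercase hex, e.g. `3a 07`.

id:2 = 1 → 0x1 << 0 → word 0x0001
ver:14 = 13063 → 0x3307 << 2 → word 0xcc1d
word = 0xcc1d → little-endian bytes:
  [0]=0x1d  [1]=0xcc

1d cc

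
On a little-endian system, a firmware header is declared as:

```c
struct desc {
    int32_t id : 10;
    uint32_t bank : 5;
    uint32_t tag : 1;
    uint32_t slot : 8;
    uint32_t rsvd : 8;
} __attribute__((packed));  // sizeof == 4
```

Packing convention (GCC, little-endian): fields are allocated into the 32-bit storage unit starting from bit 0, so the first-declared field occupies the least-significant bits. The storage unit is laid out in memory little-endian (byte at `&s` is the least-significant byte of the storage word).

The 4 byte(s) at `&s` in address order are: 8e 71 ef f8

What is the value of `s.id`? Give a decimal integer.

398

[0]=0x8e [1]=0x71 [2]=0xef [3]=0xf8 (little-endian) → word 0xf8ef718e
id [0+:10] = (word>>0) & 0x3ff = 398  ←
bank [10+:5] = (word>>10) & 0x1f = 28
tag [15+:1] = (word>>15) & 0x1 = 0
slot [16+:8] = (word>>16) & 0xff = 239
rsvd [24+:8] = (word>>24) & 0xff = 248
id signed 10b, MSB=0: value = 398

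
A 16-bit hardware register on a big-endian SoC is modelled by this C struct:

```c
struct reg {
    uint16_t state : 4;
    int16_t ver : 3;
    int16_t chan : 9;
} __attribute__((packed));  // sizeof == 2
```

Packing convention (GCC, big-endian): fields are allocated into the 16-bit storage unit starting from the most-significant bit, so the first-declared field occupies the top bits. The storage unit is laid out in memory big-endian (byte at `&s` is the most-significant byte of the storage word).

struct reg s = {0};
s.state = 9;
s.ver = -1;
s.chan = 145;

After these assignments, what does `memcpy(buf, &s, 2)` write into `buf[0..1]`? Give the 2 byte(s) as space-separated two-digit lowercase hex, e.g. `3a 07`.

9e 91

[12+:4] state=9 & 0xf = 0x9; word=0x9000
[9+:3] ver=-1 & 0x7 = 0x7; word=0x9e00
[0+:9] chan=145 & 0x1ff = 0x91; word=0x9e91
word = 0x9e91 → big-endian bytes:
  [0]=0x9e  [1]=0x91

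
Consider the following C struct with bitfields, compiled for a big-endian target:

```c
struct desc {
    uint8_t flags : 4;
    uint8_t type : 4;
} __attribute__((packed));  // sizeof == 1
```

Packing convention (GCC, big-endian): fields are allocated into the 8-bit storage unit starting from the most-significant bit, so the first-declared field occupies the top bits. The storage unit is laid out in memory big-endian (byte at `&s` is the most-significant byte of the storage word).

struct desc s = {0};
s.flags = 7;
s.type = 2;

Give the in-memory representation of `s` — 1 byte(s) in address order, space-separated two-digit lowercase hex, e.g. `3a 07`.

flags (4b) val=7 bits=0x7 at bit 4: 0x70
type (4b) val=2 bits=0x2 at bit 0: 0x72
word = 0x72 → big-endian bytes:
  [0]=0x72

72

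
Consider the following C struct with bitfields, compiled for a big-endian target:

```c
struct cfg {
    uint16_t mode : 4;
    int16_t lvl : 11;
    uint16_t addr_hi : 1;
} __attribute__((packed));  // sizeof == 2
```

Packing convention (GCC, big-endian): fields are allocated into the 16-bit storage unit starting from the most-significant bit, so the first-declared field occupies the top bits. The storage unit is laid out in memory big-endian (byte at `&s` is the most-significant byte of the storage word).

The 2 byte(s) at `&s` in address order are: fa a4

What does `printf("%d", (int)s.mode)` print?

15

[0]=0xfa [1]=0xa4 (big-endian) → word 0xfaa4
mode [12+:4] = (word>>12) & 0xf = 15  ←
lvl [1+:11] = (word>>1) & 0x7ff = 1362
addr_hi [0+:1] = (word>>0) & 0x1 = 0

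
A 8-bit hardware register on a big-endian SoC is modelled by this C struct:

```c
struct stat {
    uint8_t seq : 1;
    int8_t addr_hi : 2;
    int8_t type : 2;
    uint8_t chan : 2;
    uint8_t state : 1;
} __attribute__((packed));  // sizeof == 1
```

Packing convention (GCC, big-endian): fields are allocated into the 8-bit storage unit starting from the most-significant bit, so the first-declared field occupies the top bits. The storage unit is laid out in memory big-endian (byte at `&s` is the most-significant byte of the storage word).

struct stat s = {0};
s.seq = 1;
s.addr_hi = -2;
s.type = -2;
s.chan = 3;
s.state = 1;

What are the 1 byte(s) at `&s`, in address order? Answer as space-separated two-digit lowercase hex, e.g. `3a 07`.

d7

seq (1b) val=1 bits=0x1 at bit 7: 0x80
addr_hi (2b) val=-2 bits=0x2 at bit 5: 0xc0
type (2b) val=-2 bits=0x2 at bit 3: 0xd0
chan (2b) val=3 bits=0x3 at bit 1: 0xd6
state (1b) val=1 bits=0x1 at bit 0: 0xd7
word = 0xd7 → big-endian bytes:
  [0]=0xd7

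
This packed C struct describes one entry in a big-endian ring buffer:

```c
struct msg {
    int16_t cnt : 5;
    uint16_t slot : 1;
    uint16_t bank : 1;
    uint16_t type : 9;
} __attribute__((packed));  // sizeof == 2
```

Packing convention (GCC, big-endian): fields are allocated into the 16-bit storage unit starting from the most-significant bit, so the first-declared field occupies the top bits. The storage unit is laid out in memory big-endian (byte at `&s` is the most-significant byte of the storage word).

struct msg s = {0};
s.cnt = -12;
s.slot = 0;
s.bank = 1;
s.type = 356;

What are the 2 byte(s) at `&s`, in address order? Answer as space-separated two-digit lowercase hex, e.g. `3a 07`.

cnt (5b) val=-12 bits=0x14 at bit 11: 0xa000
slot (1b) val=0 bits=0x0 at bit 10: 0xa000
bank (1b) val=1 bits=0x1 at bit 9: 0xa200
type (9b) val=356 bits=0x164 at bit 0: 0xa364
word = 0xa364 → big-endian bytes:
  [0]=0xa3  [1]=0x64

a3 64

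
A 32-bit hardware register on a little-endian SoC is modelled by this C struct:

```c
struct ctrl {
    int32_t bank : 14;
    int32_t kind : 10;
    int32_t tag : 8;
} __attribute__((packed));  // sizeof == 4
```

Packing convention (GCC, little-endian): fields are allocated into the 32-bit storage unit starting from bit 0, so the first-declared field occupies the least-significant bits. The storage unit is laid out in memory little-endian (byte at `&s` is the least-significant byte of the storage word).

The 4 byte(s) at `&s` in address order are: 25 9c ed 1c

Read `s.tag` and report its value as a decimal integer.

28

[0]=0x25 [1]=0x9c [2]=0xed [3]=0x1c (little-endian) → word 0x1ced9c25
bank [0+:14] = (word>>0) & 0x3fff = 7205
kind [14+:10] = (word>>14) & 0x3ff = 950
tag [24+:8] = (word>>24) & 0xff = 28  ←
tag signed 8b, MSB=0: value = 28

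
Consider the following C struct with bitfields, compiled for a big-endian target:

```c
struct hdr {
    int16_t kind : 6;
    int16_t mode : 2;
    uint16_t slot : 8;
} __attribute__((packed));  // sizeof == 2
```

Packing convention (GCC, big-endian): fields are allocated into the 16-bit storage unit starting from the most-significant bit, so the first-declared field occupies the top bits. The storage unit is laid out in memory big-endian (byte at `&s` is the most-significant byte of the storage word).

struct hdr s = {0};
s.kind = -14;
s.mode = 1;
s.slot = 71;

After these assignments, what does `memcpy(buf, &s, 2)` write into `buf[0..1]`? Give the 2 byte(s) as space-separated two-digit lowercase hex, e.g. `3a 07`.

c9 47

kind:6 = -14 → 0x32 << 10 → word 0xc800
mode:2 = 1 → 0x1 << 8 → word 0xc900
slot:8 = 71 → 0x47 << 0 → word 0xc947
word = 0xc947 → big-endian bytes:
  [0]=0xc9  [1]=0x47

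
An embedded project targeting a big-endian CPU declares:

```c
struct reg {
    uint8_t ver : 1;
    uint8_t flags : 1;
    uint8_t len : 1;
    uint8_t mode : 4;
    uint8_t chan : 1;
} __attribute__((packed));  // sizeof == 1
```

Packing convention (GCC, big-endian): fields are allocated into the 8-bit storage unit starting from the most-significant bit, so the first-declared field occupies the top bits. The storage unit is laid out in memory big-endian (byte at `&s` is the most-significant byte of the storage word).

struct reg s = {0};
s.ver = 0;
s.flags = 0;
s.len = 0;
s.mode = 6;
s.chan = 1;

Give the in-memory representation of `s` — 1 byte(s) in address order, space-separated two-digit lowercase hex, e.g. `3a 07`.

0d

ver (1b) val=0 bits=0x0 at bit 7: 0x00
flags (1b) val=0 bits=0x0 at bit 6: 0x00
len (1b) val=0 bits=0x0 at bit 5: 0x00
mode (4b) val=6 bits=0x6 at bit 1: 0x0c
chan (1b) val=1 bits=0x1 at bit 0: 0x0d
word = 0x0d → big-endian bytes:
  [0]=0x0d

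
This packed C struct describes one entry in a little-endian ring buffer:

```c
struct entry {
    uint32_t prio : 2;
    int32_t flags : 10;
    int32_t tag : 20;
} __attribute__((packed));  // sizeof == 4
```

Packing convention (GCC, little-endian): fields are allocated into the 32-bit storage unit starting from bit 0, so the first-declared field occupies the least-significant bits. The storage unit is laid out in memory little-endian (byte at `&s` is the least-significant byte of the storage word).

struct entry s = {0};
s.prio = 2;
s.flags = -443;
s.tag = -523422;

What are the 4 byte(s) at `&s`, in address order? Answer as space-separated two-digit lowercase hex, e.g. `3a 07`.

16 29 36 80

prio:2 = 2 → 0x2 << 0 → word 0x00000002
flags:10 = -443 → 0x245 << 2 → word 0x00000916
tag:20 = -523422 → 0x80362 << 12 → word 0x80362916
word = 0x80362916 → little-endian bytes:
  [0]=0x16  [1]=0x29  [2]=0x36  [3]=0x80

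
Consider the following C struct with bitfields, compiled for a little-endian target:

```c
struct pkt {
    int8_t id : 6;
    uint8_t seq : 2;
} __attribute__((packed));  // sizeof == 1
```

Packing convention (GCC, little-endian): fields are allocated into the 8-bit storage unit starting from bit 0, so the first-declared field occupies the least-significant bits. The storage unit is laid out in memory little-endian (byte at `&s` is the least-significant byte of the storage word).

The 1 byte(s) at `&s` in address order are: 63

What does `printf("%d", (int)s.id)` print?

-29

[0]=0x63 (little-endian) → word 0x63
id:6 @ bit 0 → (0x63>>0)&0x3f = 0x23  ←
seq:2 @ bit 6 → (0x63>>6)&0x3 = 0x1
id signed 6b, MSB=1: 35 - 64 = -29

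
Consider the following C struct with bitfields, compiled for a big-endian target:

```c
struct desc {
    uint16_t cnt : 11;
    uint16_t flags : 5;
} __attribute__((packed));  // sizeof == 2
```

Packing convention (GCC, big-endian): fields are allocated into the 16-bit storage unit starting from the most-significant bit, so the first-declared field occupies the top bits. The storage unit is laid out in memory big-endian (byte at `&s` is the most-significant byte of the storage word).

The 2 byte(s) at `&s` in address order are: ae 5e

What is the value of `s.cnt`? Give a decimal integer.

1394

[0]=0xae [1]=0x5e (big-endian) → word 0xae5e
cnt:11 @ bit 5 → (0xae5e>>5)&0x7ff = 0x572  ←
flags:5 @ bit 0 → (0xae5e>>0)&0x1f = 0x1e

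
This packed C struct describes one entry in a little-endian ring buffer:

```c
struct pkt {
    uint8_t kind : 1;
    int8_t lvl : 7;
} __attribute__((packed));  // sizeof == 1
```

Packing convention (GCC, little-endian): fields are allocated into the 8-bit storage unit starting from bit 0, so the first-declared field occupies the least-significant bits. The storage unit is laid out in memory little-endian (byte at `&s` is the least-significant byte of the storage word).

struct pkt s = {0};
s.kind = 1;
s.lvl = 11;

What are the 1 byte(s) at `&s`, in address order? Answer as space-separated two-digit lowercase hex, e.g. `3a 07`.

17

kind (1b) val=1 bits=0x1 at bit 0: 0x01
lvl (7b) val=11 bits=0xb at bit 1: 0x17
word = 0x17 → little-endian bytes:
  [0]=0x17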